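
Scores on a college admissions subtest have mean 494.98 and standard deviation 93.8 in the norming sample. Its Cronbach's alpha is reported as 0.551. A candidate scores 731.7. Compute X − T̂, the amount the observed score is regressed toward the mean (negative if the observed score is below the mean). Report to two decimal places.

T̂ = ρX + (1 − ρ)μ
  = 0.551 × 731.7 + 0.449 × 494.98
  = 403.1667 + 222.24602
  = 625.4127
  ≈ 625.413
X − T̂ = 731.7 − 625.413 = 106.287 → 106.29

106.29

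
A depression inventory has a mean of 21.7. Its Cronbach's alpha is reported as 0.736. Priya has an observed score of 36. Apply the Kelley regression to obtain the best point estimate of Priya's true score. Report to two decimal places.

T̂ = ρX + (1 − ρ)μ
  = 0.736 × 36 + 0.264 × 21.7
  = 26.496 + 5.7288
  = 32.225
  ≈ 32.22

32.22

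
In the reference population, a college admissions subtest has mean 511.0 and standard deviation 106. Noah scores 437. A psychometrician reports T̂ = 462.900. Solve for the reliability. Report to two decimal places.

T̂ = ρX + (1 − ρ)μ  ⇒  T̂ − μ = ρ(X − μ)
ρ = (T̂ − μ)/(X − μ) = (462.900 − 511.0) / (437 − 511.0) = -48.100 / -74.0 = 0.6500

0.65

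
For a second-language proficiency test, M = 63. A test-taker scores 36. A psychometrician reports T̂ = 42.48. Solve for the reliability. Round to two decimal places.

T̂ = ρX + (1 − ρ)μ  ⇒  T̂ − μ = ρ(X − μ)
ρ = (T̂ − μ)/(X − μ) = (42.48 − 63) / (36 − 63) = -20.52 / -27.0 = 0.7600

0.76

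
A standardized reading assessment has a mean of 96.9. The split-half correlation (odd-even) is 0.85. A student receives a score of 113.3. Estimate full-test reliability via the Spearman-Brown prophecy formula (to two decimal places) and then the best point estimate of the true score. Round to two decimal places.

Spearman-Brown: ρ = 2r/(1 + r) = 2(0.85)/(1 + 0.85) = 1.700/1.85 = 0.9189 → 0.92
T̂ = ρX + (1 − ρ)μ
  = 0.92 × 113.3 + 0.08 × 96.9
  = 104.236 + 7.752
  = 111.988
  ≈ 111.99

111.99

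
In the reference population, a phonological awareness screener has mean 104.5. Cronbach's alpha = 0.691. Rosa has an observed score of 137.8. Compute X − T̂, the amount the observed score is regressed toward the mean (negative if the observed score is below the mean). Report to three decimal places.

10.290

T̂ = ρX + (1 − ρ)μ
  = 0.691 × 137.8 + 0.309 × 104.5
  = 95.2198 + 32.2905
  = 127.51030
  ≈ 127.5103
X − T̂ = 137.8 − 127.5103 = 10.2897 → 10.290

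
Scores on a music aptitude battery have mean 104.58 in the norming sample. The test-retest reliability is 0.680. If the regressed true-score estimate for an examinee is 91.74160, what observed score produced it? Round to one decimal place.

85.7

T̂ = ρX + (1 − ρ)μ  ⇒  X = (T̂ − (1 − ρ)μ) / ρ
X = (91.74160 − 0.320 × 104.58) / 0.680 = (91.74160 − 33.46560) / 0.680 = 58.27600 / 0.680 = 85.700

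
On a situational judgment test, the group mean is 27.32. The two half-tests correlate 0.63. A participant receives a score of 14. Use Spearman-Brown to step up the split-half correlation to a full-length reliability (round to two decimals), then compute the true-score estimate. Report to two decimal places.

17.06

Spearman-Brown: ρ = 2r/(1 + r) = 2(0.63)/(1 + 0.63) = 1.260/1.63 = 0.7730 → 0.77
Weight the observed score by reliability and the mean by (1 − reliability): T̂ = 0.77·14 + 0.23·27.32 = 10.78 + 6.2836 = 17.064.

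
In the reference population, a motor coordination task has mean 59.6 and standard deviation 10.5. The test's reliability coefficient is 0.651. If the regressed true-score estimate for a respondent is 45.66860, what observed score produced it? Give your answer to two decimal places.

T̂ = ρX + (1 − ρ)μ  ⇒  X = (T̂ − (1 − ρ)μ) / ρ
X = (45.66860 − 0.349 × 59.6) / 0.651 = (45.66860 − 20.8004) / 0.651 = 24.86820 / 0.651 = 38.2000

38.20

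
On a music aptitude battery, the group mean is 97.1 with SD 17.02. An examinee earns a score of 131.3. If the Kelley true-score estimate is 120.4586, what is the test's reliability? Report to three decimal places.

0.683

T̂ = ρX + (1 − ρ)μ  ⇒  T̂ − μ = ρ(X − μ)
ρ = (T̂ − μ)/(X − μ) = (120.4586 − 97.1) / (131.3 − 97.1) = 23.3586 / 34.2 = 0.68300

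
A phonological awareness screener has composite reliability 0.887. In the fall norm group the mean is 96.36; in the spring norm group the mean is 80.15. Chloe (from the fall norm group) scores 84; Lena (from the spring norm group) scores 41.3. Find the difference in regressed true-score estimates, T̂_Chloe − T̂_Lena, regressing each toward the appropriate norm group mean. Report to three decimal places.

39.707

T̂_Chloe = 0.887(84) + 0.113(96.36) = 85.39668
T̂_Lena = 0.887(41.3) + 0.113(80.15) = 45.69005
Difference = 85.39668 − 45.69005 = 39.70663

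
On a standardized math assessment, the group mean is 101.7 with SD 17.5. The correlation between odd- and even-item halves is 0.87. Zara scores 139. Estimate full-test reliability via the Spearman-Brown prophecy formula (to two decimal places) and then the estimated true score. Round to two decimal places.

Spearman-Brown: ρ = 2r/(1 + r) = 2(0.87)/(1 + 0.87) = 1.740/1.87 = 0.9305 → 0.93
T̂ = 0.93(139) + 0.07(101.7) = 129.27 + 7.119 = 136.389 → 136.39

136.39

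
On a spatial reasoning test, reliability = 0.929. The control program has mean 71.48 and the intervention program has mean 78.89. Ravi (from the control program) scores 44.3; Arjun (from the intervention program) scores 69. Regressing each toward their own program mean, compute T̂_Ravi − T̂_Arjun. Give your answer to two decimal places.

T̂_Ravi = 0.929(44.3) + 0.071(71.48) = 46.2298
T̂_Arjun = 0.929(69) + 0.071(78.89) = 69.7022
Difference = 46.2298 − 69.7022 = -23.4724

-23.47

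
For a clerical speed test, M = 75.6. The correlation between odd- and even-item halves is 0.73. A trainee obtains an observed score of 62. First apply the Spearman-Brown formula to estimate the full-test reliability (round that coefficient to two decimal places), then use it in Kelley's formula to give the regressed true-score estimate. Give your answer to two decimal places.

64.18

Spearman-Brown: ρ = 2r/(1 + r) = 2(0.73)/(1 + 0.73) = 1.460/1.73 = 0.8439 → 0.84
Regress the observed score toward the mean by the unreliability: T̂ = 0.84·62 + 0.16·75.6 = 52.08 + 12.096 = 64.176.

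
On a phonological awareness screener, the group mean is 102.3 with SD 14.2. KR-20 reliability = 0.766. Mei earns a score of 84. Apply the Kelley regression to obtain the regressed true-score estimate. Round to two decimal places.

Kelley's formula gives T̂ = 0.766·84 + 0.234·102.3 = 64.344 + 23.9382 = 88.282.

88.28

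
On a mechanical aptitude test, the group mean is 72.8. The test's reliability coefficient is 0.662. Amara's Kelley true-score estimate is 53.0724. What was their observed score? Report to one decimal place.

43.0

T̂ = ρX + (1 − ρ)μ  ⇒  X = (T̂ − (1 − ρ)μ) / ρ
X = (53.0724 − 0.338 × 72.8) / 0.662 = (53.0724 − 24.6064) / 0.662 = 28.4660 / 0.662 = 43.000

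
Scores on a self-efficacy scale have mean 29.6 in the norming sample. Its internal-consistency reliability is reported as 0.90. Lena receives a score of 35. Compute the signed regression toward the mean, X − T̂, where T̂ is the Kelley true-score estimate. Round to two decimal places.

T̂ = ρX + (1 − ρ)μ
  = 0.90 × 35 + 0.10 × 29.6
  = 31.50 + 2.960
  = 34.4600
  ≈ 34.460
X − T̂ = 35 − 34.460 = 0.540 → 0.54

0.54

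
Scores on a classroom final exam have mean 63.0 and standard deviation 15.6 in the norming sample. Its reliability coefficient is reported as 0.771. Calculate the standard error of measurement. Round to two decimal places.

SEM = SD · √(1 − ρ) = 15.6 × √0.229 = 15.6 × 0.4785 = 7.465

7.47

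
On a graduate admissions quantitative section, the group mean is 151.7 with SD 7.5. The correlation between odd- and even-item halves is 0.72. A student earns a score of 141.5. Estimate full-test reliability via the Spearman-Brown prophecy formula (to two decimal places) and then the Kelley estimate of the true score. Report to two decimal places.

Spearman-Brown: ρ = 2r/(1 + r) = 2(0.72)/(1 + 0.72) = 1.440/1.72 = 0.8372 → 0.84
Regress the observed score toward the mean by the unreliability: T̂ = 0.84·141.5 + 0.16·151.7 = 118.860 + 24.272 = 143.132.

143.13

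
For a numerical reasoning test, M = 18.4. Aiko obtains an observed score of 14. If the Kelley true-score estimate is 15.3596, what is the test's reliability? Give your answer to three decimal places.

0.691

T̂ = ρX + (1 − ρ)μ  ⇒  T̂ − μ = ρ(X − μ)
ρ = (T̂ − μ)/(X − μ) = (15.3596 − 18.4) / (14 − 18.4) = -3.0404 / -4.4 = 0.69100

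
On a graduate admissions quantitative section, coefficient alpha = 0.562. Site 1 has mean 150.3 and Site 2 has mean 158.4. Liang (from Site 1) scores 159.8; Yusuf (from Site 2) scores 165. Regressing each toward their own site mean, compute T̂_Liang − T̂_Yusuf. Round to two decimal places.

-6.47

T̂_Liang = 0.562(159.8) + 0.438(150.3) = 155.6390
T̂_Yusuf = 0.562(165) + 0.438(158.4) = 162.1092
Difference = 155.6390 − 162.1092 = -6.4702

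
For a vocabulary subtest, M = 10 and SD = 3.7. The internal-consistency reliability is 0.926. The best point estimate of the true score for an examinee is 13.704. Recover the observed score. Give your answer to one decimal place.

14.0

T̂ = ρX + (1 − ρ)μ  ⇒  X = (T̂ − (1 − ρ)μ) / ρ
X = (13.704 − 0.074 × 10) / 0.926 = (13.704 − 0.740) / 0.926 = 12.964 / 0.926 = 14.000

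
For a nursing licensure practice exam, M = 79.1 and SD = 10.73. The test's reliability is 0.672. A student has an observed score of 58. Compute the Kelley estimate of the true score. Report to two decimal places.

Regress the observed score toward the mean by the unreliability: T̂ = 0.672·58 + 0.328·79.1 = 38.976 + 25.9448 = 64.921.

64.92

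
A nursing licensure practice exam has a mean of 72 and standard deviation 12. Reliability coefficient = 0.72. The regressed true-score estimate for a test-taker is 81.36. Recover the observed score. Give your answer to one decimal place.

85.0

T̂ = ρX + (1 − ρ)μ  ⇒  X = (T̂ − (1 − ρ)μ) / ρ
X = (81.36 − 0.28 × 72) / 0.72 = (81.36 − 20.16) / 0.72 = 61.20 / 0.72 = 85.000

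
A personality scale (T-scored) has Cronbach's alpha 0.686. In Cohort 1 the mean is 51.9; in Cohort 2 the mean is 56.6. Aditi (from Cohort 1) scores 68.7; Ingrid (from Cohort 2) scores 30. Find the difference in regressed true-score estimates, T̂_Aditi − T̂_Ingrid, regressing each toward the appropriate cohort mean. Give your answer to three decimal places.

T̂_Aditi = 0.686(68.7) + 0.314(51.9) = 63.42480
T̂_Ingrid = 0.686(30) + 0.314(56.6) = 38.35240
Difference = 63.42480 − 38.35240 = 25.07240

25.072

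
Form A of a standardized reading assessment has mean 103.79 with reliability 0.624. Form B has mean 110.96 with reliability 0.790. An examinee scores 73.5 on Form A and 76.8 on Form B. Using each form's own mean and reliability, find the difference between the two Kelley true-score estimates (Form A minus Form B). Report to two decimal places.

T̂_A = 0.624(73.5) + 0.376(103.79) = 84.8890
T̂_B = 0.790(76.8) + 0.210(110.96) = 83.9736
T̂_A − T̂_B = 0.9154

0.92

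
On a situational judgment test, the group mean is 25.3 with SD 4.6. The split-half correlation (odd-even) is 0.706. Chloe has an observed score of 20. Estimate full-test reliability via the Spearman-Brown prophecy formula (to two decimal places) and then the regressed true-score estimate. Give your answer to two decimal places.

Spearman-Brown: ρ = 2r/(1 + r) = 2(0.706)/(1 + 0.706) = 1.4120/1.706 = 0.8277 → 0.83
Weight the observed score by reliability and the mean by (1 − reliability): T̂ = 0.83·20 + 0.17·25.3 = 16.60 + 4.301 = 20.901.

20.90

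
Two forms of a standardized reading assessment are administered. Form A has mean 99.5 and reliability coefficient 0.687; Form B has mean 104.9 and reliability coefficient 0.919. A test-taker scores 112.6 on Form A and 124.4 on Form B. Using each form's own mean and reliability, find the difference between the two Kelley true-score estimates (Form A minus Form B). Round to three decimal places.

-14.321

T̂_A = 0.687(112.6) + 0.313(99.5) = 108.49970
T̂_B = 0.919(124.4) + 0.081(104.9) = 122.82050
T̂_A − T̂_B = -14.32080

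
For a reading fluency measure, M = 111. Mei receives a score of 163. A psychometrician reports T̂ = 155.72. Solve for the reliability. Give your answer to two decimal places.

0.86

T̂ = ρX + (1 − ρ)μ  ⇒  T̂ − μ = ρ(X − μ)
ρ = (T̂ − μ)/(X − μ) = (155.72 − 111) / (163 − 111) = 44.72 / 52.0 = 0.8600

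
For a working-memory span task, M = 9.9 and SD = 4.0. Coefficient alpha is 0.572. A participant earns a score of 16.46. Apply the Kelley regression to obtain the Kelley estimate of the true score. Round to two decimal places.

T̂ = 0.572(16.46) + 0.428(9.9) = 9.41512 + 4.2372 = 13.652 → 13.65

13.65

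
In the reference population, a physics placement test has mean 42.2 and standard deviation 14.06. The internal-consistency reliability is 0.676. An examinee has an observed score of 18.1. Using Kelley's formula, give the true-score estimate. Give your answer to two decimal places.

Regress the observed score toward the mean by the unreliability: T̂ = 0.676·18.1 + 0.324·42.2 = 12.2356 + 13.6728 = 25.908.

25.91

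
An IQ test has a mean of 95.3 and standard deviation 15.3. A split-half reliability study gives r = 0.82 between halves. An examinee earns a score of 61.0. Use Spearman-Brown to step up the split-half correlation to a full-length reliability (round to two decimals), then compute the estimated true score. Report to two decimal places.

Spearman-Brown: ρ = 2r/(1 + r) = 2(0.82)/(1 + 0.82) = 1.640/1.82 = 0.9011 → 0.90
Regress the observed score toward the mean by the unreliability: T̂ = 0.90·61.0 + 0.10·95.3 = 54.900 + 9.530 = 64.430.

64.43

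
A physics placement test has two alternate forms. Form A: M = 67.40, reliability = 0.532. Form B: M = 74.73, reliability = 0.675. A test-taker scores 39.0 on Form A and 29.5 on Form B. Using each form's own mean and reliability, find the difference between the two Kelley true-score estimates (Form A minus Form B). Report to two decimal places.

8.09

T̂_A = 0.532(39.0) + 0.468(67.40) = 52.2912
T̂_B = 0.675(29.5) + 0.325(74.73) = 44.1997
T̂_A − T̂_B = 8.0915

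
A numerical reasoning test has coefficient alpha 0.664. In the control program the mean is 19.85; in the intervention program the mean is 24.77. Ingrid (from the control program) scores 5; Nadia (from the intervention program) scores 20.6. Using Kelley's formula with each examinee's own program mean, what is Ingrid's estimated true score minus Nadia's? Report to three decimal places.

T̂_Ingrid = 0.664(5) + 0.336(19.85) = 9.98960
T̂_Nadia = 0.664(20.6) + 0.336(24.77) = 22.00112
Difference = 9.98960 − 22.00112 = -12.01152

-12.012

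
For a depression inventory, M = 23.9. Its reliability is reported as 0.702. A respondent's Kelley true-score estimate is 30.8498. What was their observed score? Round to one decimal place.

T̂ = ρX + (1 − ρ)μ  ⇒  X = (T̂ − (1 − ρ)μ) / ρ
X = (30.8498 − 0.298 × 23.9) / 0.702 = (30.8498 − 7.1222) / 0.702 = 23.7276 / 0.702 = 33.800

33.8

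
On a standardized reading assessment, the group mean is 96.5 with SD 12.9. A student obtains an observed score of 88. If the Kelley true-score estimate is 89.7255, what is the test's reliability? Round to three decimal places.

0.797

T̂ = ρX + (1 − ρ)μ  ⇒  T̂ − μ = ρ(X − μ)
ρ = (T̂ − μ)/(X − μ) = (89.7255 − 96.5) / (88 − 96.5) = -6.7745 / -8.5 = 0.79700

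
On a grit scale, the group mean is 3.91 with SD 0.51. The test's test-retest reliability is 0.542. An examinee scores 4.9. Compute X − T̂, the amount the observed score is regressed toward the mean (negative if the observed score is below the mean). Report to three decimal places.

0.453

Regress the observed score toward the mean by the unreliability: T̂ = 0.542·4.9 + 0.458·3.91 = 2.6558 + 1.79078 = 4.44658.
X − T̂ = 4.9 − 4.4466 = 0.4534 → 0.453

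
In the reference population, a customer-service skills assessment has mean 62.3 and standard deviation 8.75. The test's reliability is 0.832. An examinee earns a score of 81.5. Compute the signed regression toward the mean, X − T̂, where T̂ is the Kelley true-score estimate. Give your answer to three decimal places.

3.226

T̂ = 0.832(81.5) + 0.168(62.3) = 67.8080 + 10.4664 = 78.27440 → 78.2744
X − T̂ = 81.5 − 78.2744 = 3.2256 → 3.226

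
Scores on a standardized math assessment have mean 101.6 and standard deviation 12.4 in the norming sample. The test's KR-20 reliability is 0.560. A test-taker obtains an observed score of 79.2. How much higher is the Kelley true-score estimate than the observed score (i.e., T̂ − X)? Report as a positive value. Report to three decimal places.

9.856

Regress the observed score toward the mean by the unreliability: T̂ = 0.560·79.2 + 0.440·101.6 = 44.3520 + 44.7040 = 89.05600.
T̂ − X = 89.0560 − 79.2 = 9.8560 → 9.856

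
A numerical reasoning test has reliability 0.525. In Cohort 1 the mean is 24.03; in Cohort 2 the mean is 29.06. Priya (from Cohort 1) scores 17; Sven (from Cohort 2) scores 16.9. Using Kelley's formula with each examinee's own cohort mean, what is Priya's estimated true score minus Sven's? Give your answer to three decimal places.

-2.337

T̂_Priya = 0.525(17) + 0.475(24.03) = 20.33925
T̂_Sven = 0.525(16.9) + 0.475(29.06) = 22.67600
Difference = 20.33925 − 22.67600 = -2.33675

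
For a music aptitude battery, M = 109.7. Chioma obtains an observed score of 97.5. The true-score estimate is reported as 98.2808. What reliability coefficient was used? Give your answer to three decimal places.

T̂ = ρX + (1 − ρ)μ  ⇒  T̂ − μ = ρ(X − μ)
ρ = (T̂ − μ)/(X − μ) = (98.2808 − 109.7) / (97.5 − 109.7) = -11.4192 / -12.2 = 0.93600

0.936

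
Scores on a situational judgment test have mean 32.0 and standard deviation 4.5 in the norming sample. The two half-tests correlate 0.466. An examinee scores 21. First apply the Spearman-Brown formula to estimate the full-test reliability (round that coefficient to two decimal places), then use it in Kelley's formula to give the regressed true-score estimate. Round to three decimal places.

24.960

Spearman-Brown: ρ = 2r/(1 + r) = 2(0.466)/(1 + 0.466) = 0.9320/1.466 = 0.6357 → 0.64
T̂ = ρX + (1 − ρ)μ
  = 0.64 × 21 + 0.36 × 32.0
  = 13.44 + 11.520
  = 24.9600
  ≈ 24.960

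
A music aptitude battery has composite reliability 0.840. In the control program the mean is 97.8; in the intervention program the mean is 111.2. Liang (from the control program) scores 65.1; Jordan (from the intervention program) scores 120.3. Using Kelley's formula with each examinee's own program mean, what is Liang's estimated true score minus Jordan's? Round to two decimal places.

-48.51

T̂_Liang = 0.840(65.1) + 0.160(97.8) = 70.3320
T̂_Jordan = 0.840(120.3) + 0.160(111.2) = 118.8440
Difference = 70.3320 − 118.8440 = -48.5120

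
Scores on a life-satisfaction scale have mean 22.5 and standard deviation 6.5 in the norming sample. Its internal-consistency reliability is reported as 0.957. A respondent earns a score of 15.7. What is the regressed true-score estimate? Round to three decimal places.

15.992

T̂ = 0.957(15.7) + 0.043(22.5) = 15.0249 + 0.9675 = 15.9924 → 15.992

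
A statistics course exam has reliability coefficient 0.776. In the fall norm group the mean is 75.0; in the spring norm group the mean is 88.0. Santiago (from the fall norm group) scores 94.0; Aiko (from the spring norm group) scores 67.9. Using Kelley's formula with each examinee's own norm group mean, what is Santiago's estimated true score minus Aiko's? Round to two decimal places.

T̂_Santiago = 0.776(94.0) + 0.224(75.0) = 89.7440
T̂_Aiko = 0.776(67.9) + 0.224(88.0) = 72.4024
Difference = 89.7440 − 72.4024 = 17.3416

17.34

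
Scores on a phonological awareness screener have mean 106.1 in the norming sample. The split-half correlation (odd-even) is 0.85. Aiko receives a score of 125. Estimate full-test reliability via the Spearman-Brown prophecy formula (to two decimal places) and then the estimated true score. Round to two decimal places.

123.49

Spearman-Brown: ρ = 2r/(1 + r) = 2(0.85)/(1 + 0.85) = 1.700/1.85 = 0.9189 → 0.92
Weight the observed score by reliability and the mean by (1 − reliability): T̂ = 0.92·125 + 0.08·106.1 = 115.00 + 8.488 = 123.488.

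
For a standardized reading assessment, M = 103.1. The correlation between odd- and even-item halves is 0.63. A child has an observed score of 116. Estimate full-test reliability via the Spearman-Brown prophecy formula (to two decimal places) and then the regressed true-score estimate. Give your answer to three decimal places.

Spearman-Brown: ρ = 2r/(1 + r) = 2(0.63)/(1 + 0.63) = 1.260/1.63 = 0.7730 → 0.77
T̂ = ρX + (1 − ρ)μ
  = 0.77 × 116 + 0.23 × 103.1
  = 89.32 + 23.713
  = 113.0330
  ≈ 113.033

113.033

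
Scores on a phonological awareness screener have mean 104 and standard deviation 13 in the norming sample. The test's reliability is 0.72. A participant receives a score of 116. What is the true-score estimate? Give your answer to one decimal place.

Weight the observed score by reliability and the mean by (1 − reliability): T̂ = 0.72·116 + 0.28·104 = 83.52 + 29.12 = 112.64.

112.6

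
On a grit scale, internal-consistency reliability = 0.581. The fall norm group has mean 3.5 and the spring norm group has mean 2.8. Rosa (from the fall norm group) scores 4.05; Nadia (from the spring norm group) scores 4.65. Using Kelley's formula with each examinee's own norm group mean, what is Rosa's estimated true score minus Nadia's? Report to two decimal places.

T̂_Rosa = 0.581(4.05) + 0.419(3.5) = 3.8195
T̂_Nadia = 0.581(4.65) + 0.419(2.8) = 3.8748
Difference = 3.8195 − 3.8748 = -0.0553

-0.06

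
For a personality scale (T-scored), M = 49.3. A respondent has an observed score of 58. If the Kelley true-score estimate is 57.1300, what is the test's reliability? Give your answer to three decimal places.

0.900

T̂ = ρX + (1 − ρ)μ  ⇒  T̂ − μ = ρ(X − μ)
ρ = (T̂ − μ)/(X − μ) = (57.1300 − 49.3) / (58 − 49.3) = 7.8300 / 8.7 = 0.90000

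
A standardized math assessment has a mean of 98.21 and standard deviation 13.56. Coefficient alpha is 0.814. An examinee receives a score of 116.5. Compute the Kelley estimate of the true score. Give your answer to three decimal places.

113.098

T̂ = 0.814(116.5) + 0.186(98.21) = 94.8310 + 18.26706 = 113.0981 → 113.098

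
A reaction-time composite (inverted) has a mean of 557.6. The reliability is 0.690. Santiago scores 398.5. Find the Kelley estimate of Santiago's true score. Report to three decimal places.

T̂ = 0.690(398.5) + 0.310(557.6) = 274.9650 + 172.8560 = 447.8210 → 447.821

447.821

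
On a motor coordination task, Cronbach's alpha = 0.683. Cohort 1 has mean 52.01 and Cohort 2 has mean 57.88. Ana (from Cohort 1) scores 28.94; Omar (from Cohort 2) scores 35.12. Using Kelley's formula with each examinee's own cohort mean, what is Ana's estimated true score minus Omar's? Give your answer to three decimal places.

-6.082

T̂_Ana = 0.683(28.94) + 0.317(52.01) = 36.25319
T̂_Omar = 0.683(35.12) + 0.317(57.88) = 42.33492
Difference = 36.25319 − 42.33492 = -6.08173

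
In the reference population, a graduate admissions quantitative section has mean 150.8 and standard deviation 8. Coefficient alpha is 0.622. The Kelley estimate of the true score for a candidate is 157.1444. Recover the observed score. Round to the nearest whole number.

161

T̂ = ρX + (1 − ρ)μ  ⇒  X = (T̂ − (1 − ρ)μ) / ρ
X = (157.1444 − 0.378 × 150.8) / 0.622 = (157.1444 − 57.0024) / 0.622 = 100.1420 / 0.622 = 161.00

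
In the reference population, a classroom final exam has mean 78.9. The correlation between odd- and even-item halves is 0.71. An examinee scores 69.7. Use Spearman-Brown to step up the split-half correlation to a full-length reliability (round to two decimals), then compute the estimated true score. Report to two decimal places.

71.26

Spearman-Brown: ρ = 2r/(1 + r) = 2(0.71)/(1 + 0.71) = 1.420/1.71 = 0.8304 → 0.83
T̂ = 0.83(69.7) + 0.17(78.9) = 57.851 + 13.413 = 71.264 → 71.26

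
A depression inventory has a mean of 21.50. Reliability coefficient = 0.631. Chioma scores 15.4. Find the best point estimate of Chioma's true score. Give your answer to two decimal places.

T̂ = 0.631(15.4) + 0.369(21.50) = 9.7174 + 7.93350 = 17.651 → 17.65

17.65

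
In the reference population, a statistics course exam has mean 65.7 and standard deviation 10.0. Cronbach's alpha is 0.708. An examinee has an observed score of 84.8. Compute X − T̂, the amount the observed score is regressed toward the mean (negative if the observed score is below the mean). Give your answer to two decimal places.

T̂ = 0.708(84.8) + 0.292(65.7) = 60.0384 + 19.1844 = 79.2228 → 79.223
X − T̂ = 84.8 − 79.223 = 5.577 → 5.58

5.58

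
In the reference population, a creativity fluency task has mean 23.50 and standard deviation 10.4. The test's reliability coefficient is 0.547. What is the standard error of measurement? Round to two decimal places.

7.00

SEM = SD · √(1 − ρ) = 10.4 × √0.453 = 10.4 × 0.6731 = 7.000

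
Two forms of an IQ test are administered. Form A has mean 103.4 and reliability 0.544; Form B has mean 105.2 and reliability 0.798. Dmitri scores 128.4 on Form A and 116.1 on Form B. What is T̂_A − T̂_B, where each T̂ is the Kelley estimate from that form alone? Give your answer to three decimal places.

3.102

T̂_A = 0.544(128.4) + 0.456(103.4) = 117.00000
T̂_B = 0.798(116.1) + 0.202(105.2) = 113.89820
T̂_A − T̂_B = 3.10180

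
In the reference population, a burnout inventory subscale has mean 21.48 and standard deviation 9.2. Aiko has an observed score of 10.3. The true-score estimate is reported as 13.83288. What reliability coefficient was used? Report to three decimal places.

T̂ = ρX + (1 − ρ)μ  ⇒  T̂ − μ = ρ(X − μ)
ρ = (T̂ − μ)/(X − μ) = (13.83288 − 21.48) / (10.3 − 21.48) = -7.64712 / -11.18 = 0.68400

0.684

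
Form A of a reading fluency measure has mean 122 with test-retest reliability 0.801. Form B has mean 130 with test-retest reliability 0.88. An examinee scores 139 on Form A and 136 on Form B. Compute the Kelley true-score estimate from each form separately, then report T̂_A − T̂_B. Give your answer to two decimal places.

0.34

T̂_A = 0.801(139) + 0.199(122) = 135.6170
T̂_B = 0.88(136) + 0.12(130) = 135.2800
T̂_A − T̂_B = 0.3370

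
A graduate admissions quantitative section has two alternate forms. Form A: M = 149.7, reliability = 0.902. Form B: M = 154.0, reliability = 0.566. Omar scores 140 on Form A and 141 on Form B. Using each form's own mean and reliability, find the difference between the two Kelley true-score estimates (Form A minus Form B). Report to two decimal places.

-5.69

T̂_A = 0.902(140) + 0.098(149.7) = 140.9506
T̂_B = 0.566(141) + 0.434(154.0) = 146.6420
T̂_A − T̂_B = -5.6914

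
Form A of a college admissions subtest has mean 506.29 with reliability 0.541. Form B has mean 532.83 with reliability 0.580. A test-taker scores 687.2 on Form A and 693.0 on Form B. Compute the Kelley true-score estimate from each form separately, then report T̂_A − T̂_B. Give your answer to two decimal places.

-21.57

T̂_A = 0.541(687.2) + 0.459(506.29) = 604.1623
T̂_B = 0.580(693.0) + 0.420(532.83) = 625.7286
T̂_A − T̂_B = -21.5663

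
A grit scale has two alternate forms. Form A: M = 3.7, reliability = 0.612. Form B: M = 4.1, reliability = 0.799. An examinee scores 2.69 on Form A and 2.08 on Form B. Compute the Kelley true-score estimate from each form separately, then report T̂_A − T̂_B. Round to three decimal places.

0.596

T̂_A = 0.612(2.69) + 0.388(3.7) = 3.08188
T̂_B = 0.799(2.08) + 0.201(4.1) = 2.48602
T̂_A − T̂_B = 0.59586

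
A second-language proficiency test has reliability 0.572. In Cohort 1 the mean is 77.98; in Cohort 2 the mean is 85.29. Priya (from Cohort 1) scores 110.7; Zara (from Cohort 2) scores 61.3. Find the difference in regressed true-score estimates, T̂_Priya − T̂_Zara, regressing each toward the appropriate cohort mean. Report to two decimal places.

T̂_Priya = 0.572(110.7) + 0.428(77.98) = 96.6958
T̂_Zara = 0.572(61.3) + 0.428(85.29) = 71.5677
Difference = 96.6958 − 71.5677 = 25.1281

25.13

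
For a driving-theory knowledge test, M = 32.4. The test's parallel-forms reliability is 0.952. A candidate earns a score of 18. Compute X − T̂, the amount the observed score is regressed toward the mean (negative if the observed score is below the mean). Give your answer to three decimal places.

T̂ = 0.952(18) + 0.048(32.4) = 17.136 + 1.5552 = 18.69120 → 18.6912
X − T̂ = 18 − 18.6912 = -0.6912 → -0.691

-0.691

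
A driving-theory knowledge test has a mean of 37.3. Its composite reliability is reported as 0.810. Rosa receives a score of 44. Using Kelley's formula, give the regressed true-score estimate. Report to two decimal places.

T̂ = 0.810(44) + 0.190(37.3) = 35.640 + 7.0870 = 42.727 → 42.73

42.73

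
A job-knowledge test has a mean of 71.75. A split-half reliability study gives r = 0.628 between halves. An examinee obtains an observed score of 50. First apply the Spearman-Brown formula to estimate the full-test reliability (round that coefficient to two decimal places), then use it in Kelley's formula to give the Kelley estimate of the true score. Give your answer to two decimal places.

Spearman-Brown: ρ = 2r/(1 + r) = 2(0.628)/(1 + 0.628) = 1.2560/1.628 = 0.7715 → 0.77
T̂ = 0.77(50) + 0.23(71.75) = 38.50 + 16.5025 = 55.002 → 55.00

55.00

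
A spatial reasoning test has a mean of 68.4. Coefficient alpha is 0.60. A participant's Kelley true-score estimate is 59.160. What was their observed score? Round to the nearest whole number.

53

T̂ = ρX + (1 − ρ)μ  ⇒  X = (T̂ − (1 − ρ)μ) / ρ
X = (59.160 − 0.40 × 68.4) / 0.60 = (59.160 − 27.360) / 0.60 = 31.800 / 0.60 = 53.00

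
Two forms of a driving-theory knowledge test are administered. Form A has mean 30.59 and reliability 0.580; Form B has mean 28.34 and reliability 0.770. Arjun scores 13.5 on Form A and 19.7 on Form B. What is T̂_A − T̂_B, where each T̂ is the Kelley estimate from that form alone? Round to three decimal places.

-1.009

T̂_A = 0.580(13.5) + 0.420(30.59) = 20.67780
T̂_B = 0.770(19.7) + 0.230(28.34) = 21.68720
T̂_A − T̂_B = -1.00940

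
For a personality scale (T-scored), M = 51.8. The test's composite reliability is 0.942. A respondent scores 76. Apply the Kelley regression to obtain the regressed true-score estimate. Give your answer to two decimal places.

74.60

T̂ = ρX + (1 − ρ)μ
  = 0.942 × 76 + 0.058 × 51.8
  = 71.592 + 3.0044
  = 74.596
  ≈ 74.60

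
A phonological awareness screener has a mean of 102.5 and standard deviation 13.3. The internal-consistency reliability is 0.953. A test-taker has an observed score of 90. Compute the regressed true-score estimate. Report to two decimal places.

T̂ = ρX + (1 − ρ)μ
  = 0.953 × 90 + 0.047 × 102.5
  = 85.770 + 4.8175
  = 90.587
  ≈ 90.59

90.59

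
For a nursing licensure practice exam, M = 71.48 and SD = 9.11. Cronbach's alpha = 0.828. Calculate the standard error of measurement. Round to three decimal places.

3.778

SEM = SD · √(1 − ρ) = 9.11 × √0.172 = 9.11 × 0.4147 = 3.7782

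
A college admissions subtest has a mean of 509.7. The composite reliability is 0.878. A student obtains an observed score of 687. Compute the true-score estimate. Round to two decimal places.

665.37

T̂ = 0.878(687) + 0.122(509.7) = 603.186 + 62.1834 = 665.369 → 665.37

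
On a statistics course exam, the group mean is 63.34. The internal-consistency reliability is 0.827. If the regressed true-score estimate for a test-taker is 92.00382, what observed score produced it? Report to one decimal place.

T̂ = ρX + (1 − ρ)μ  ⇒  X = (T̂ − (1 − ρ)μ) / ρ
X = (92.00382 − 0.173 × 63.34) / 0.827 = (92.00382 − 10.95782) / 0.827 = 81.04600 / 0.827 = 98.000

98.0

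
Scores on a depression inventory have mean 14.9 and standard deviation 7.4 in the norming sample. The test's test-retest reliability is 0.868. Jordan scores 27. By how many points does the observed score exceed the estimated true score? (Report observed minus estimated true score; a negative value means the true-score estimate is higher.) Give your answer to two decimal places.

T̂ = 0.868(27) + 0.132(14.9) = 23.436 + 1.9668 = 25.4028 → 25.403
X − T̂ = 27 − 25.403 = 1.597 → 1.60

1.60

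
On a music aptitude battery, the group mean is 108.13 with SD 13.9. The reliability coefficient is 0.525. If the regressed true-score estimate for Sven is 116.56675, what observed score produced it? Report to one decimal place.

T̂ = ρX + (1 − ρ)μ  ⇒  X = (T̂ − (1 − ρ)μ) / ρ
X = (116.56675 − 0.475 × 108.13) / 0.525 = (116.56675 − 51.36175) / 0.525 = 65.20500 / 0.525 = 124.200

124.2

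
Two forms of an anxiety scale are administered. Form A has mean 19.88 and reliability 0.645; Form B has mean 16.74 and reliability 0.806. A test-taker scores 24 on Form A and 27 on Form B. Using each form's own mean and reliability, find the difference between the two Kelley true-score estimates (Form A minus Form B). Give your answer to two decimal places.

T̂_A = 0.645(24) + 0.355(19.88) = 22.5374
T̂_B = 0.806(27) + 0.194(16.74) = 25.0096
T̂_A − T̂_B = -2.4722

-2.47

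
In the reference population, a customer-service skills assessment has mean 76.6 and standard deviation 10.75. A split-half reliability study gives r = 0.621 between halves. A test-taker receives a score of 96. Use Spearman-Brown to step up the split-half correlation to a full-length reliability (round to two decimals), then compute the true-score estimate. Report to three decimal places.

91.538

Spearman-Brown: ρ = 2r/(1 + r) = 2(0.621)/(1 + 0.621) = 1.2420/1.621 = 0.7662 → 0.77
T̂ = ρX + (1 − ρ)μ
  = 0.77 × 96 + 0.23 × 76.6
  = 73.92 + 17.618
  = 91.5380
  ≈ 91.538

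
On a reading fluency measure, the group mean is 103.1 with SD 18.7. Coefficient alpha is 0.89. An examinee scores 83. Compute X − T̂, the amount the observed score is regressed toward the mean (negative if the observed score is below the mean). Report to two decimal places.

T̂ = ρX + (1 − ρ)μ
  = 0.89 × 83 + 0.11 × 103.1
  = 73.87 + 11.341
  = 85.2110
  ≈ 85.211
X − T̂ = 83 − 85.211 = -2.211 → -2.21

-2.21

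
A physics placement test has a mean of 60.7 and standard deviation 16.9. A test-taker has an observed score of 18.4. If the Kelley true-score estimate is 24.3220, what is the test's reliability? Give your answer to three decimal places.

0.860

T̂ = ρX + (1 − ρ)μ  ⇒  T̂ − μ = ρ(X − μ)
ρ = (T̂ − μ)/(X − μ) = (24.3220 − 60.7) / (18.4 − 60.7) = -36.3780 / -42.3 = 0.86000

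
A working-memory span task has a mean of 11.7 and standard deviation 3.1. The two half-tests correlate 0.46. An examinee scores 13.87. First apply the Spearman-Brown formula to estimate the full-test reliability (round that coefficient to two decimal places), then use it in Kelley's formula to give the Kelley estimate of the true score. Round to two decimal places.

13.07

Spearman-Brown: ρ = 2r/(1 + r) = 2(0.46)/(1 + 0.46) = 0.920/1.46 = 0.6301 → 0.63
Regress the observed score toward the mean by the unreliability: T̂ = 0.63·13.87 + 0.37·11.7 = 8.7381 + 4.329 = 13.067.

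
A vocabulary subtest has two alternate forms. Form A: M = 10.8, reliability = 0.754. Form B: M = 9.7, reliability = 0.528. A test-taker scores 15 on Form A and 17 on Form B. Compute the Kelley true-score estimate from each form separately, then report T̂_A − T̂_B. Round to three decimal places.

0.412

T̂_A = 0.754(15) + 0.246(10.8) = 13.96680
T̂_B = 0.528(17) + 0.472(9.7) = 13.55440
T̂_A − T̂_B = 0.41240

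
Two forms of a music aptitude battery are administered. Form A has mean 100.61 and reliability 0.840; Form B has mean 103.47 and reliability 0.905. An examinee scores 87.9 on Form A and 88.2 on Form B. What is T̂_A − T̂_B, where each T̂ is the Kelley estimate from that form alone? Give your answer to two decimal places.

T̂_A = 0.840(87.9) + 0.160(100.61) = 89.9336
T̂_B = 0.905(88.2) + 0.095(103.47) = 89.6506
T̂_A − T̂_B = 0.2829

0.28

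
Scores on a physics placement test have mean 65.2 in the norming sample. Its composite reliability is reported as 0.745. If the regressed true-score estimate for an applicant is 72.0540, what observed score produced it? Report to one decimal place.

T̂ = ρX + (1 − ρ)μ  ⇒  X = (T̂ − (1 − ρ)μ) / ρ
X = (72.0540 − 0.255 × 65.2) / 0.745 = (72.0540 − 16.6260) / 0.745 = 55.4280 / 0.745 = 74.400

74.4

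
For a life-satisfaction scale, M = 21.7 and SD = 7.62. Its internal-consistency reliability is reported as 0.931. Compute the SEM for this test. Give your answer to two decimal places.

SEM = SD · √(1 − ρ) = 7.62 × √0.069 = 7.62 × 0.2627 = 2.002

2.00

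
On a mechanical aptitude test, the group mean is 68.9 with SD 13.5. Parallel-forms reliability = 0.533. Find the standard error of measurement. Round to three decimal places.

SEM = SD · √(1 − ρ) = 13.5 × √0.467 = 13.5 × 0.6834 = 9.2255

9.226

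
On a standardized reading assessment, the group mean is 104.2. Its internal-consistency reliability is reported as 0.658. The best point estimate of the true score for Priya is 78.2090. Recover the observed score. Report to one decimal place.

T̂ = ρX + (1 − ρ)μ  ⇒  X = (T̂ − (1 − ρ)μ) / ρ
X = (78.2090 − 0.342 × 104.2) / 0.658 = (78.2090 − 35.6364) / 0.658 = 42.5726 / 0.658 = 64.700

64.7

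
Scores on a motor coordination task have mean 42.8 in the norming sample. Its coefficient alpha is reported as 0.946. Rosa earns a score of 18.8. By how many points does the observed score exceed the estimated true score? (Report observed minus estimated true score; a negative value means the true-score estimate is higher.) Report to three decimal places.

Regress the observed score toward the mean by the unreliability: T̂ = 0.946·18.8 + 0.054·42.8 = 17.7848 + 2.3112 = 20.09600.
X − T̂ = 18.8 − 20.0960 = -1.2960 → -1.296

-1.296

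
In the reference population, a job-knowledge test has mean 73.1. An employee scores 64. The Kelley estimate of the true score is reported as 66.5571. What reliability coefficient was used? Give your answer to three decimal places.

0.719

T̂ = ρX + (1 − ρ)μ  ⇒  T̂ − μ = ρ(X − μ)
ρ = (T̂ − μ)/(X − μ) = (66.5571 − 73.1) / (64 − 73.1) = -6.5429 / -9.1 = 0.71900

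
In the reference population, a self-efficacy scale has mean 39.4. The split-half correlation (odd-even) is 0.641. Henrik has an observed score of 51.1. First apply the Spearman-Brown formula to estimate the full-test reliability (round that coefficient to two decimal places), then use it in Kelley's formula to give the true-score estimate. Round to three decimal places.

Spearman-Brown: ρ = 2r/(1 + r) = 2(0.641)/(1 + 0.641) = 1.2820/1.641 = 0.7812 → 0.78
T̂ = ρX + (1 − ρ)μ
  = 0.78 × 51.1 + 0.22 × 39.4
  = 39.858 + 8.668
  = 48.5260
  ≈ 48.526

48.526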